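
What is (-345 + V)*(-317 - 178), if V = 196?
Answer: 73755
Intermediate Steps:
(-345 + V)*(-317 - 178) = (-345 + 196)*(-317 - 178) = -149*(-495) = 73755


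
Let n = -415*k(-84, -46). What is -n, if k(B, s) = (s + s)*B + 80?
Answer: 3240320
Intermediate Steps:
k(B, s) = 80 + 2*B*s (k(B, s) = (2*s)*B + 80 = 2*B*s + 80 = 80 + 2*B*s)
n = -3240320 (n = -415*(80 + 2*(-84)*(-46)) = -415*(80 + 7728) = -415*7808 = -3240320)
-n = -1*(-3240320) = 3240320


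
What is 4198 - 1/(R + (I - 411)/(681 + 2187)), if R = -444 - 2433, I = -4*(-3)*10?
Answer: 11546637738/2750509 ≈ 4198.0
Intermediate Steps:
I = 120 (I = 12*10 = 120)
R = -2877
4198 - 1/(R + (I - 411)/(681 + 2187)) = 4198 - 1/(-2877 + (120 - 411)/(681 + 2187)) = 4198 - 1/(-2877 - 291/2868) = 4198 - 1/(-2877 - 291*1/2868) = 4198 - 1/(-2877 - 97/956) = 4198 - 1/(-2750509/956) = 4198 - 1*(-956/2750509) = 4198 + 956/2750509 = 11546637738/2750509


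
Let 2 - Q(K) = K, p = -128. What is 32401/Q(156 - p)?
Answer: -32401/282 ≈ -114.90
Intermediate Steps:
Q(K) = 2 - K
32401/Q(156 - p) = 32401/(2 - (156 - 1*(-128))) = 32401/(2 - (156 + 128)) = 32401/(2 - 1*284) = 32401/(2 - 284) = 32401/(-282) = 32401*(-1/282) = -32401/282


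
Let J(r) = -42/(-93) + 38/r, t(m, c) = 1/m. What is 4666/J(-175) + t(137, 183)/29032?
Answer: 12584965007809/632404056 ≈ 19900.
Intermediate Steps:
J(r) = 14/31 + 38/r (J(r) = -42*(-1/93) + 38/r = 14/31 + 38/r)
4666/J(-175) + t(137, 183)/29032 = 4666/(14/31 + 38/(-175)) + 1/(137*29032) = 4666/(14/31 + 38*(-1/175)) + (1/137)*(1/29032) = 4666/(14/31 - 38/175) + 1/3977384 = 4666/(1272/5425) + 1/3977384 = 4666*(5425/1272) + 1/3977384 = 12656525/636 + 1/3977384 = 12584965007809/632404056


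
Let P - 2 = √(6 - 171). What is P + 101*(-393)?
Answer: -39691 + I*√165 ≈ -39691.0 + 12.845*I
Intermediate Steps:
P = 2 + I*√165 (P = 2 + √(6 - 171) = 2 + √(-165) = 2 + I*√165 ≈ 2.0 + 12.845*I)
P + 101*(-393) = (2 + I*√165) + 101*(-393) = (2 + I*√165) - 39693 = -39691 + I*√165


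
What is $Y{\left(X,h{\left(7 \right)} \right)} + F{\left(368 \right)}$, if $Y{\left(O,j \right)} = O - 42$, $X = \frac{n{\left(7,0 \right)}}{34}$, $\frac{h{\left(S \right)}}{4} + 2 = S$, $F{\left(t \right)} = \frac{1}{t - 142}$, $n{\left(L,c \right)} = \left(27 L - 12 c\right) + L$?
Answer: $- \frac{139199}{3842} \approx -36.231$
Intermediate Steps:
$n{\left(L,c \right)} = - 12 c + 28 L$ ($n{\left(L,c \right)} = \left(- 12 c + 27 L\right) + L = - 12 c + 28 L$)
$F{\left(t \right)} = \frac{1}{-142 + t}$
$h{\left(S \right)} = -8 + 4 S$
$X = \frac{98}{17}$ ($X = \frac{\left(-12\right) 0 + 28 \cdot 7}{34} = \left(0 + 196\right) \frac{1}{34} = 196 \cdot \frac{1}{34} = \frac{98}{17} \approx 5.7647$)
$Y{\left(O,j \right)} = -42 + O$ ($Y{\left(O,j \right)} = O - 42 = -42 + O$)
$Y{\left(X,h{\left(7 \right)} \right)} + F{\left(368 \right)} = \left(-42 + \frac{98}{17}\right) + \frac{1}{-142 + 368} = - \frac{616}{17} + \frac{1}{226} = - \frac{139199}{3842}$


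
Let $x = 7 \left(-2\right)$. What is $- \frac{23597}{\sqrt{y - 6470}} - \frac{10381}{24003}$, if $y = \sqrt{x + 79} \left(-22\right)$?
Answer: $- \frac{1483}{3429} + \frac{23597 i \sqrt{2}}{2 \sqrt{3235 + 11 \sqrt{65}}} \approx -0.43249 + 289.42 i$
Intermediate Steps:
$x = -14$
$y = - 22 \sqrt{65}$ ($y = \sqrt{-14 + 79} \left(-22\right) = \sqrt{65} \left(-22\right) = - 22 \sqrt{65} \approx -177.37$)
$- \frac{23597}{\sqrt{y - 6470}} - \frac{10381}{24003} = - \frac{23597}{\sqrt{- 22 \sqrt{65} - 6470}} - \frac{10381}{24003} = - \frac{23597}{\sqrt{-6470 - 22 \sqrt{65}}} - \frac{1483}{3429} = - \frac{1483}{3429} - \frac{23597}{\sqrt{-6470 - 22 \sqrt{65}}}$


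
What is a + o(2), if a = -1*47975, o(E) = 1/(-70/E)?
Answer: -1679126/35 ≈ -47975.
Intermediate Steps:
o(E) = -E/70
a = -47975
a + o(2) = -47975 - 1/70*2 = -47975 - 1/35 = -1679126/35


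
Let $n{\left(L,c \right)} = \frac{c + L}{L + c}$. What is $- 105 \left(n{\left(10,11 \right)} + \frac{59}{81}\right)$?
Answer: $- \frac{4900}{27} \approx -181.48$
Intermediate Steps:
$n{\left(L,c \right)} = 1$ ($n{\left(L,c \right)} = \frac{L + c}{L + c} = 1$)
$- 105 \left(n{\left(10,11 \right)} + \frac{59}{81}\right) = - 105 \left(1 + \frac{59}{81}\right) = \left(-105\right) \frac{140}{81} = - \frac{4900}{27}$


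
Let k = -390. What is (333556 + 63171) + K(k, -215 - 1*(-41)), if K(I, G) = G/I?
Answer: 25787284/65 ≈ 3.9673e+5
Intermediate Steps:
(333556 + 63171) + K(k, -215 - 1*(-41)) = (333556 + 63171) + (-215 - 1*(-41))/(-390) = 396727 + (-215 + 41)*(-1/390) = 396727 - 174*(-1/390) = 396727 + 29/65 = 25787284/65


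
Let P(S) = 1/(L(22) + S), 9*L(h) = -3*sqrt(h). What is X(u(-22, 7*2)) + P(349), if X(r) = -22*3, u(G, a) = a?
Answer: -72345201/1096187 + 3*sqrt(22)/1096187 ≈ -65.997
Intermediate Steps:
X(r) = -66
L(h) = -sqrt(h)/3 (L(h) = (-3*sqrt(h))/9 = -sqrt(h)/3)
P(S) = 1/(S - sqrt(22)/3) (P(S) = 1/(-sqrt(22)/3 + S) = 1/(S - sqrt(22)/3))
X(u(-22, 7*2)) + P(349) = -66 + 3/(-sqrt(22) + 3*349) = -66 + 3/(-sqrt(22) + 1047) = -66 + 3/(1047 - sqrt(22))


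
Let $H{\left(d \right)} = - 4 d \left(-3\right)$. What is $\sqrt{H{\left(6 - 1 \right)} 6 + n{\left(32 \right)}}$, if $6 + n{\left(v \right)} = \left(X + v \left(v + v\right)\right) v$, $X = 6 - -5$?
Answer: $\sqrt{66242} \approx 257.38$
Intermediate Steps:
$X = 11$ ($X = 6 + 5 = 11$)
$H{\left(d \right)} = 12 d$
$n{\left(v \right)} = -6 + v \left(11 + 2 v^{2}\right)$ ($n{\left(v \right)} = -6 + \left(11 + v \left(v + v\right)\right) v = -6 + \left(11 + v 2 v\right) v = -6 + \left(11 + 2 v^{2}\right) v = -6 + v \left(11 + 2 v^{2}\right)$)
$\sqrt{H{\left(6 - 1 \right)} 6 + n{\left(32 \right)}} = \sqrt{12 \left(6 - 1\right) 6 + \left(-6 + 2 \cdot 32^{3} + 11 \cdot 32\right)} = \sqrt{12 \cdot 5 \cdot 6 + \left(-6 + 2 \cdot 32768 + 352\right)} = \sqrt{60 \cdot 6 + \left(-6 + 65536 + 352\right)} = \sqrt{360 + 65882} = \sqrt{66242}$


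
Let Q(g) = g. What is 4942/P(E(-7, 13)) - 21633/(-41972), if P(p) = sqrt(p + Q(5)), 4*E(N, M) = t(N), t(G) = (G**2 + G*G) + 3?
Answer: 415089211/461692 ≈ 899.06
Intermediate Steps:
t(G) = 3 + 2*G**2 (t(G) = (G**2 + G**2) + 3 = 2*G**2 + 3 = 3 + 2*G**2)
E(N, M) = 3/4 + N**2/2 (E(N, M) = (3 + 2*N**2)/4 = 3/4 + N**2/2)
P(p) = sqrt(5 + p) (P(p) = sqrt(p + 5) = sqrt(5 + p))
4942/P(E(-7, 13)) - 21633/(-41972) = 4942/(sqrt(5 + (3/4 + (1/2)*(-7)**2))) - 21633/(-41972) = 4942/(sqrt(5 + (3/4 + (1/2)*49))) - 21633*(-1/41972) = 4942/(sqrt(5 + (3/4 + 49/2))) + 21633/41972 = 4942/(sqrt(5 + 101/4)) + 21633/41972 = 4942/(sqrt(121/4)) + 21633/41972 = 4942/(11/2) + 21633/41972 = 4942*(2/11) + 21633/41972 = 9884/11 + 21633/41972 = 415089211/461692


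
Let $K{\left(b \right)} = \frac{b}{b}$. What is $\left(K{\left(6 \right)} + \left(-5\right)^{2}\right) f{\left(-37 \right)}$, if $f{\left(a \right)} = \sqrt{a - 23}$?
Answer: $52 i \sqrt{15} \approx 201.4 i$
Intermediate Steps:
$f{\left(a \right)} = \sqrt{-23 + a}$
$K{\left(b \right)} = 1$
$\left(K{\left(6 \right)} + \left(-5\right)^{2}\right) f{\left(-37 \right)} = \left(1 + \left(-5\right)^{2}\right) \sqrt{-23 - 37} = \left(1 + 25\right) \sqrt{-60} = 26 \cdot 2 i \sqrt{15} = 52 i \sqrt{15}$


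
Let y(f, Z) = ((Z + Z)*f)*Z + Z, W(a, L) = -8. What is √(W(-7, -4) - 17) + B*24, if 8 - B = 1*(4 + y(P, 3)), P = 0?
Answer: 24 + 5*I ≈ 24.0 + 5.0*I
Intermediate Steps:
y(f, Z) = Z + 2*f*Z² (y(f, Z) = ((2*Z)*f)*Z + Z = (2*Z*f)*Z + Z = 2*f*Z² + Z = Z + 2*f*Z²)
B = 1 (B = 8 - (4 + 3*(1 + 2*3*0)) = 8 - (4 + 3*(1 + 0)) = 8 - (4 + 3*1) = 8 - (4 + 3) = 8 - 7 = 1)
√(W(-7, -4) - 17) + B*24 = √(-8 - 17) + 1*24 = √(-25) + 24 = 5*I + 24 = 24 + 5*I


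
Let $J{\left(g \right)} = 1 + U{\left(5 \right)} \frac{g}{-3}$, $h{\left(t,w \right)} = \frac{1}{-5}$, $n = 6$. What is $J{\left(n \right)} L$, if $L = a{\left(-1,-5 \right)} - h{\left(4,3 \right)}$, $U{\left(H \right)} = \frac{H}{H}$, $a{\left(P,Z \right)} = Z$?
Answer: $\frac{24}{5} \approx 4.8$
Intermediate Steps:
$h{\left(t,w \right)} = - \frac{1}{5}$
$U{\left(H \right)} = 1$
$L = - \frac{24}{5}$ ($L = -5 - - \frac{1}{5} = -5 + \frac{1}{5} = - \frac{24}{5} \approx -4.8$)
$J{\left(g \right)} = 1 - \frac{g}{3}$ ($J{\left(g \right)} = 1 + 1 \frac{g}{-3} = 1 + 1 g \left(- \frac{1}{3}\right) = 1 + 1 \left(- \frac{g}{3}\right) = 1 - \frac{g}{3}$)
$J{\left(n \right)} L = \left(1 - 2\right) \left(- \frac{24}{5}\right) = \left(-1\right) \left(- \frac{24}{5}\right) = \frac{24}{5}$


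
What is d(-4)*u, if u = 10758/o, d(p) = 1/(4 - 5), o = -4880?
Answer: 5379/2440 ≈ 2.2045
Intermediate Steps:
d(p) = -1 (d(p) = 1/(-1) = -1)
u = -5379/2440 (u = 10758/(-4880) = 10758*(-1/4880) = -5379/2440 ≈ -2.2045)
d(-4)*u = -1*(-5379/2440) = 5379/2440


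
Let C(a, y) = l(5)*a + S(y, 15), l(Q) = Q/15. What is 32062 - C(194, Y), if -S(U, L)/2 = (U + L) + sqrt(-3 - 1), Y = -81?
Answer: 95596/3 + 4*I ≈ 31865.0 + 4.0*I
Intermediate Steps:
l(Q) = Q/15 (l(Q) = Q*(1/15) = Q/15)
S(U, L) = -4*I - 2*L - 2*U (S(U, L) = -2*((U + L) + sqrt(-3 - 1)) = -2*((L + U) + sqrt(-4)) = -2*((L + U) + 2*I) = -2*(L + U + 2*I) = -4*I - 2*L - 2*U)
C(a, y) = -30 - 4*I - 2*y + a/3 (C(a, y) = ((1/15)*5)*a + (-4*I - 2*15 - 2*y) = a/3 + (-4*I - 30 - 2*y) = a/3 + (-30 - 4*I - 2*y) = -30 - 4*I - 2*y + a/3)
32062 - C(194, Y) = 32062 - (-30 - 4*I - 2*(-81) + (1/3)*194) = 32062 - (-30 - 4*I + 162 + 194/3) = 32062 - (590/3 - 4*I) = 32062 + (-590/3 + 4*I) = 95596/3 + 4*I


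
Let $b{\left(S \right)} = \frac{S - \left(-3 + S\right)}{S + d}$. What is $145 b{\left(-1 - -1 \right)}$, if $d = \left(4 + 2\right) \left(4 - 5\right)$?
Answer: $- \frac{145}{2} \approx -72.5$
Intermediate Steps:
$d = -6$ ($d = 6 \left(-1\right) = -6$)
$b{\left(S \right)} = \frac{3}{-6 + S}$ ($b{\left(S \right)} = \frac{S - \left(-3 + S\right)}{S - 6} = \frac{3}{-6 + S}$)
$145 b{\left(-1 - -1 \right)} = 145 \frac{3}{-6 - 0} = 145 \frac{3}{-6 + \left(-1 + 1\right)} = 145 \frac{3}{-6 + 0} = 145 \frac{3}{-6} = 145 \cdot 3 \left(- \frac{1}{6}\right) = 145 \left(- \frac{1}{2}\right) = - \frac{145}{2}$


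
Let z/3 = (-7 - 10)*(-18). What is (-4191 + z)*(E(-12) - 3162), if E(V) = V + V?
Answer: 10427778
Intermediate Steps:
z = 918 (z = 3*((-7 - 10)*(-18)) = 3*(-17*(-18)) = 3*306 = 918)
E(V) = 2*V
(-4191 + z)*(E(-12) - 3162) = (-4191 + 918)*(2*(-12) - 3162) = -3273*(-24 - 3162) = -3273*(-3186) = 10427778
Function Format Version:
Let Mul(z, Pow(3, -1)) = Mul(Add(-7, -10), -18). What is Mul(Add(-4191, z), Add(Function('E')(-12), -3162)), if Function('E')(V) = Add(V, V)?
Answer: 10427778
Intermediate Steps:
z = 918 (z = Mul(3, Mul(Add(-7, -10), -18)) = Mul(3, Mul(-17, -18)) = Mul(3, 306) = 918)
Function('E')(V) = Mul(2, V)
Mul(Add(-4191, z), Add(Function('E')(-12), -3162)) = Mul(Add(-4191, 918), Add(Mul(2, -12), -3162)) = Mul(-3273, Add(-24, -3162)) = Mul(-3273, -3186) = 10427778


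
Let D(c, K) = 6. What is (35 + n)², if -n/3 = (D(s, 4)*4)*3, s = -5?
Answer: 32761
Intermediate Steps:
n = -216 (n = -3*6*4*3 = -72*3 = -3*72 = -216)
(35 + n)² = (35 - 216)² = (-181)² = 32761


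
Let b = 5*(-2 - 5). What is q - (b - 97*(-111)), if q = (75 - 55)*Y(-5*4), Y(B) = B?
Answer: -11132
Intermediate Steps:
b = -35 (b = 5*(-7) = -35)
q = -400 (q = (75 - 55)*(-5*4) = 20*(-20) = -400)
q - (b - 97*(-111)) = -400 - (-35 - 97*(-111)) = -400 - (-35 + 10767) = -400 - 1*10732 = -400 - 10732 = -11132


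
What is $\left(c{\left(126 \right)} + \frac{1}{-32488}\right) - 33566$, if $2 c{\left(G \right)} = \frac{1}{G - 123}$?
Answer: $- \frac{3271460383}{97464} \approx -33566.0$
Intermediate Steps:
$c{\left(G \right)} = \frac{1}{2 \left(-123 + G\right)}$ ($c{\left(G \right)} = \frac{1}{2 \left(G - 123\right)} = \frac{1}{2 \left(-123 + G\right)}$)
$\left(c{\left(126 \right)} + \frac{1}{-32488}\right) - 33566 = \left(\frac{1}{2 \left(-123 + 126\right)} + \frac{1}{-32488}\right) - 33566 = \left(\frac{1}{2 \cdot 3} - \frac{1}{32488}\right) - 33566 = \left(\frac{1}{2} \cdot \frac{1}{3} - \frac{1}{32488}\right) - 33566 = \left(\frac{1}{6} - \frac{1}{32488}\right) - 33566 = \frac{16241}{97464} - 33566 = - \frac{3271460383}{97464}$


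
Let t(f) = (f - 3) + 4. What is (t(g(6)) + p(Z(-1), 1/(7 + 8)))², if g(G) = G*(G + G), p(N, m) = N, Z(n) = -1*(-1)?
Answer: 5476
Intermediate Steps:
Z(n) = 1
g(G) = 2*G² (g(G) = G*(2*G) = 2*G²)
t(f) = 1 + f (t(f) = (-3 + f) + 4 = 1 + f)
(t(g(6)) + p(Z(-1), 1/(7 + 8)))² = ((1 + 2*6²) + 1)² = ((1 + 2*36) + 1)² = ((1 + 72) + 1)² = (73 + 1)² = 74² = 5476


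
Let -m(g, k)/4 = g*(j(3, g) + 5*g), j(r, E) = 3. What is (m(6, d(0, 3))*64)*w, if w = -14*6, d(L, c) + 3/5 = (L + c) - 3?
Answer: 4257792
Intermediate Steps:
d(L, c) = -18/5 + L + c (d(L, c) = -⅗ + ((L + c) - 3) = -⅗ + (-3 + L + c) = -18/5 + L + c)
w = -84
m(g, k) = -4*g*(3 + 5*g)
(m(6, d(0, 3))*64)*w = (-4*6*(3 + 5*6)*64)*(-84) = (-4*6*(3 + 30)*64)*(-84) = (-4*6*33*64)*(-84) = -792*64*(-84) = -50688*(-84) = 4257792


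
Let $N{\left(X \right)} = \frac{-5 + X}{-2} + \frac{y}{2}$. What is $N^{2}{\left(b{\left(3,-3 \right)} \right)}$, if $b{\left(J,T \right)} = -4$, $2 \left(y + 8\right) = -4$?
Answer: $\frac{1}{4} \approx 0.25$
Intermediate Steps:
$y = -10$ ($y = -8 + \frac{1}{2} \left(-4\right) = -8 - 2 = -10$)
$N{\left(X \right)} = - \frac{5}{2} - \frac{X}{2}$ ($N{\left(X \right)} = \frac{-5 + X}{-2} - \frac{10}{2} = \left(-5 + X\right) \left(- \frac{1}{2}\right) - 5 = \left(\frac{5}{2} - \frac{X}{2}\right) - 5 = - \frac{5}{2} - \frac{X}{2}$)
$N^{2}{\left(b{\left(3,-3 \right)} \right)} = \left(- \frac{5}{2} - -2\right)^{2} = \left(- \frac{5}{2} + 2\right)^{2} = \left(- \frac{1}{2}\right)^{2} = \frac{1}{4}$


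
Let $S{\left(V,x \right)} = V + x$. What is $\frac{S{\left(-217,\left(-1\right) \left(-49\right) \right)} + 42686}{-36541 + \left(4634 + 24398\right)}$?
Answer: $- \frac{42518}{7509} \approx -5.6623$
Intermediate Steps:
$\frac{S{\left(-217,\left(-1\right) \left(-49\right) \right)} + 42686}{-36541 + \left(4634 + 24398\right)} = \frac{\left(-217 - -49\right) + 42686}{-36541 + \left(4634 + 24398\right)} = \frac{\left(-217 + 49\right) + 42686}{-36541 + 29032} = \frac{-168 + 42686}{-7509} = 42518 \left(- \frac{1}{7509}\right) = - \frac{42518}{7509}$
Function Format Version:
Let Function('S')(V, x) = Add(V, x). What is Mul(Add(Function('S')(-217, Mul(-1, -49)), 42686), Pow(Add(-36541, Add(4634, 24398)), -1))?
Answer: Rational(-42518, 7509) ≈ -5.6623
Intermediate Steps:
Mul(Add(Function('S')(-217, Mul(-1, -49)), 42686), Pow(Add(-36541, Add(4634, 24398)), -1)) = Mul(Add(Add(-217, Mul(-1, -49)), 42686), Pow(Add(-36541, Add(4634, 24398)), -1)) = Mul(Add(Add(-217, 49), 42686), Pow(Add(-36541, 29032), -1)) = Mul(Add(-168, 42686), Pow(-7509, -1)) = Mul(42518, Rational(-1, 7509)) = Rational(-42518, 7509)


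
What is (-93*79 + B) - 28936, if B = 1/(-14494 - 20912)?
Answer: -1284635899/35406 ≈ -36283.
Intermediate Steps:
B = -1/35406 (B = 1/(-35406) = -1/35406 ≈ -2.8244e-5)
(-93*79 + B) - 28936 = (-93*79 - 1/35406) - 28936 = (-7347 - 1/35406) - 28936 = -260127883/35406 - 28936 = -1284635899/35406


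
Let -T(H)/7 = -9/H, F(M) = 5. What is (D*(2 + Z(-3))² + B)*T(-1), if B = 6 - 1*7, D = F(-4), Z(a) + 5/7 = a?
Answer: -6039/7 ≈ -862.71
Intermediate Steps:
Z(a) = -5/7 + a
D = 5
B = -1 (B = 6 - 7 = -1)
T(H) = 63/H (T(H) = -(-63)/H = 63/H)
(D*(2 + Z(-3))² + B)*T(-1) = (5*(2 + (-5/7 - 3))² - 1)*(63/(-1)) = (5*(2 - 26/7)² - 1)*(63*(-1)) = (5*(-12/7)² - 1)*(-63) = (5*(144/49) - 1)*(-63) = (720/49 - 1)*(-63) = (671/49)*(-63) = -6039/7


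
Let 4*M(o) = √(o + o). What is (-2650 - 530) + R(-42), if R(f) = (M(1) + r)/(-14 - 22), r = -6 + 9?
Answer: -38161/12 - √2/144 ≈ -3180.1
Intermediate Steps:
r = 3
M(o) = √2*√o/4 (M(o) = √(o + o)/4 = √(2*o)/4 = (√2*√o)/4 = √2*√o/4)
R(f) = -1/12 - √2/144 (R(f) = (√2*√1/4 + 3)/(-14 - 22) = ((¼)*√2*1 + 3)/(-36) = (√2/4 + 3)*(-1/36) = (3 + √2/4)*(-1/36) = -1/12 - √2/144)
(-2650 - 530) + R(-42) = (-2650 - 530) + (-1/12 - √2/144) = -3180 + (-1/12 - √2/144) = -38161/12 - √2/144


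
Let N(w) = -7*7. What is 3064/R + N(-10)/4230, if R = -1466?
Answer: -6516277/3100590 ≈ -2.1016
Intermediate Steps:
N(w) = -49
3064/R + N(-10)/4230 = 3064/(-1466) - 49/4230 = 3064*(-1/1466) - 49*1/4230 = -1532/733 - 49/4230 = -6516277/3100590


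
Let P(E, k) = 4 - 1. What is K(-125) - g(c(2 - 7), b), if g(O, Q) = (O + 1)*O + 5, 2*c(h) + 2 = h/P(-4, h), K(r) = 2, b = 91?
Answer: -163/36 ≈ -4.5278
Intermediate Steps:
P(E, k) = 3
c(h) = -1 + h/6 (c(h) = -1 + (h/3)/2 = -1 + h/6)
g(O, Q) = 5 + O*(1 + O) (g(O, Q) = (1 + O)*O + 5 = O*(1 + O) + 5 = 5 + O*(1 + O))
K(-125) - g(c(2 - 7), b) = 2 - (5 + (-1 + (2 - 7)/6) + (-1 + (2 - 7)/6)²) = 2 - (5 + (-1 + (⅙)*(-5)) + (-1 + (⅙)*(-5))²) = 2 - (5 + (-1 - ⅚) + (-1 - ⅚)²) = 2 - (5 - 11/6 + (-11/6)²) = 2 - (5 - 11/6 + 121/36) = 2 - 1*235/36 = 2 - 235/36 = -163/36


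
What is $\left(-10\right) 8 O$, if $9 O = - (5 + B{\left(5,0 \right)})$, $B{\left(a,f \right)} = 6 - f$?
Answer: $\frac{880}{9} \approx 97.778$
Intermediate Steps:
$O = - \frac{11}{9}$ ($O = \frac{\left(-1\right) \left(5 + \left(6 - 0\right)\right)}{9} = \frac{\left(-1\right) \left(5 + \left(6 + 0\right)\right)}{9} = \frac{\left(-1\right) \left(5 + 6\right)}{9} = \frac{\left(-1\right) 11}{9} = \frac{1}{9} \left(-11\right) = - \frac{11}{9} \approx -1.2222$)
$\left(-10\right) 8 O = \left(-10\right) 8 \left(- \frac{11}{9}\right) = \left(-80\right) \left(- \frac{11}{9}\right) = \frac{880}{9}$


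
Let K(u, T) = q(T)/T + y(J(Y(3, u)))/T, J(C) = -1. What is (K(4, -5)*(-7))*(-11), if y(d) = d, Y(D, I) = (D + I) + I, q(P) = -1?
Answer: 154/5 ≈ 30.800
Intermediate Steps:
Y(D, I) = D + 2*I
K(u, T) = -2/T (K(u, T) = -1/T - 1/T = -2/T)
(K(4, -5)*(-7))*(-11) = (-2/(-5)*(-7))*(-11) = (-2*(-⅕)*(-7))*(-11) = ((⅖)*(-7))*(-11) = -14/5*(-11) = 154/5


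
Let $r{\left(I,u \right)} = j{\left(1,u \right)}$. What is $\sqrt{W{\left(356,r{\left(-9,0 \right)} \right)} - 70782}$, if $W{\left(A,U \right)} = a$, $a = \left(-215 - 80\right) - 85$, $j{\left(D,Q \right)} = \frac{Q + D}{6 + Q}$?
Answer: $i \sqrt{71162} \approx 266.76 i$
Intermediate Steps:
$j{\left(D,Q \right)} = \frac{D + Q}{6 + Q}$
$a = -380$ ($a = -295 - 85 = -380$)
$r{\left(I,u \right)} = \frac{1 + u}{6 + u}$
$W{\left(A,U \right)} = -380$
$\sqrt{W{\left(356,r{\left(-9,0 \right)} \right)} - 70782} = \sqrt{-380 - 70782} = \sqrt{-71162} = i \sqrt{71162}$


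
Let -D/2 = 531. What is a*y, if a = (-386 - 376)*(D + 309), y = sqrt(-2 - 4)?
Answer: 573786*I*sqrt(6) ≈ 1.4055e+6*I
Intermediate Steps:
D = -1062 (D = -2*531 = -1062)
y = I*sqrt(6) (y = sqrt(-6) = I*sqrt(6) ≈ 2.4495*I)
a = 573786 (a = (-386 - 376)*(-1062 + 309) = -762*(-753) = 573786)
a*y = 573786*(I*sqrt(6)) = 573786*I*sqrt(6)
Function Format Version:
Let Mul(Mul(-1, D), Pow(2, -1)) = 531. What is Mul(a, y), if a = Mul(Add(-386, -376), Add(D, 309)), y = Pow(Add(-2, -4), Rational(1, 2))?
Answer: Mul(573786, I, Pow(6, Rational(1, 2))) ≈ Mul(1.4055e+6, I)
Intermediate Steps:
D = -1062 (D = Mul(-2, 531) = -1062)
y = Mul(I, Pow(6, Rational(1, 2))) (y = Pow(-6, Rational(1, 2)) = Mul(I, Pow(6, Rational(1, 2))) ≈ Mul(2.4495, I))
a = 573786 (a = Mul(Add(-386, -376), Add(-1062, 309)) = Mul(-762, -753) = 573786)
Mul(a, y) = Mul(573786, Mul(I, Pow(6, Rational(1, 2)))) = Mul(573786, I, Pow(6, Rational(1, 2)))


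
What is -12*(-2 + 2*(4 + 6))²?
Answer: -3888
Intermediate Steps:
-12*(-2 + 2*(4 + 6))² = -12*(-2 + 2*10)² = -12*(-2 + 20)² = -12*18² = -12*324 = -3888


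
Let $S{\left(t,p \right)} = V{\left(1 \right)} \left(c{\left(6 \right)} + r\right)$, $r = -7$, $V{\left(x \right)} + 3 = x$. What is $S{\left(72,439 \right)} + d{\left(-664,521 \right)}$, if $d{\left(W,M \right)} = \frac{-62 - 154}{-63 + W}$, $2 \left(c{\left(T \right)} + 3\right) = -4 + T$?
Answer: $\frac{13302}{727} \approx 18.297$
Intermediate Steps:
$V{\left(x \right)} = -3 + x$
$c{\left(T \right)} = -5 + \frac{T}{2}$ ($c{\left(T \right)} = -3 + \frac{-4 + T}{2} = -3 + \left(-2 + \frac{T}{2}\right) = -5 + \frac{T}{2}$)
$d{\left(W,M \right)} = - \frac{216}{-63 + W}$
$S{\left(t,p \right)} = 18$ ($S{\left(t,p \right)} = \left(-3 + 1\right) \left(\left(-5 + \frac{1}{2} \cdot 6\right) - 7\right) = - 2 \left(\left(-5 + 3\right) - 7\right) = - 2 \left(-2 - 7\right) = \left(-2\right) \left(-9\right) = 18$)
$S{\left(72,439 \right)} + d{\left(-664,521 \right)} = 18 - \frac{216}{-63 - 664} = 18 - \frac{216}{-727} = 18 - - \frac{216}{727} = 18 + \frac{216}{727} = \frac{13302}{727}$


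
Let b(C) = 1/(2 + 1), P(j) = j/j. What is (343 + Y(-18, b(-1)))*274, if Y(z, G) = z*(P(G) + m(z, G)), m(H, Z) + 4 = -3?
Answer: 123574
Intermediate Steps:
m(H, Z) = -7 (m(H, Z) = -4 - 3 = -7)
P(j) = 1
b(C) = ⅓ (b(C) = 1/3 = ⅓)
Y(z, G) = -6*z (Y(z, G) = z*(1 - 7) = z*(-6) = -6*z)
(343 + Y(-18, b(-1)))*274 = (343 - 6*(-18))*274 = (343 + 108)*274 = 451*274 = 123574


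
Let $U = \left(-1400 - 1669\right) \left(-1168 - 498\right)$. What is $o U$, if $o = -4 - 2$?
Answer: $-30677724$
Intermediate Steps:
$o = -6$ ($o = -4 - 2 = -6$)
$U = 5112954$ ($U = \left(-3069\right) \left(-1666\right) = 5112954$)
$o U = \left(-6\right) 5112954 = -30677724$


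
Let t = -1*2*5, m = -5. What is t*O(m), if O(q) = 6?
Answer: -60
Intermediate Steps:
t = -10 (t = -2*5 = -10)
t*O(m) = -10*6 = -60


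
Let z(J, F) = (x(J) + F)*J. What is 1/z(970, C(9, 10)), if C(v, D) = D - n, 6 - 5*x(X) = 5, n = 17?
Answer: -1/6596 ≈ -0.00015161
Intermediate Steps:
x(X) = 1/5 (x(X) = 6/5 - 1/5*5 = 6/5 - 1 = 1/5)
C(v, D) = -17 + D (C(v, D) = D - 1*17 = D - 17 = -17 + D)
z(J, F) = J*(1/5 + F) (z(J, F) = (1/5 + F)*J = J*(1/5 + F))
1/z(970, C(9, 10)) = 1/(970*(1/5 + (-17 + 10))) = 1/(970*(1/5 - 7)) = 1/(970*(-34/5)) = 1/(-6596) = -1/6596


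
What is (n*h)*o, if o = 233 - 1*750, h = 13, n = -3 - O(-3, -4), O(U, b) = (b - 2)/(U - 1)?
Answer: 60489/2 ≈ 30245.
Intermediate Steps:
O(U, b) = (-2 + b)/(-1 + U)
n = -9/2 (n = -3 - (-2 - 4)/(-1 - 3) = -3 - (-6)/(-4) = -3 - (-1)*(-6)/4 = -3 - 1*3/2 = -3 - 3/2 = -9/2 ≈ -4.5000)
o = -517 (o = 233 - 750 = -517)
(n*h)*o = -9/2*13*(-517) = -117/2*(-517) = 60489/2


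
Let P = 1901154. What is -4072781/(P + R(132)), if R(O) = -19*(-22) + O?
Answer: -4072781/1901704 ≈ -2.1416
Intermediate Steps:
R(O) = 418 + O
-4072781/(P + R(132)) = -4072781/(1901154 + (418 + 132)) = -4072781/(1901154 + 550) = -4072781/1901704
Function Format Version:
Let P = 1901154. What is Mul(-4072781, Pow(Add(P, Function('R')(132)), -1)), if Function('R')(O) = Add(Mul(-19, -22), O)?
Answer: Rational(-4072781, 1901704) ≈ -2.1416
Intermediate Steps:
Function('R')(O) = Add(418, O)
Mul(-4072781, Pow(Add(P, Function('R')(132)), -1)) = Mul(-4072781, Pow(Add(1901154, Add(418, 132)), -1)) = Mul(-4072781, Pow(Add(1901154, 550), -1)) = Mul(-4072781, Pow(1901704, -1)) = Mul(-4072781, Rational(1, 1901704)) = Rational(-4072781, 1901704)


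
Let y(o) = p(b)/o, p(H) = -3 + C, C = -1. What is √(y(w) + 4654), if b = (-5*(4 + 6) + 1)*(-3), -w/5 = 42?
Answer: 4*√3206910/105 ≈ 68.220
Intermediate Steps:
w = -210 (w = -5*42 = -210)
b = 147 (b = (-5*10 + 1)*(-3) = (-50 + 1)*(-3) = -49*(-3) = 147)
p(H) = -4 (p(H) = -3 - 1 = -4)
y(o) = -4/o
√(y(w) + 4654) = √(-4/(-210) + 4654) = √(-4*(-1/210) + 4654) = √(2/105 + 4654) = √(488672/105) = 4*√3206910/105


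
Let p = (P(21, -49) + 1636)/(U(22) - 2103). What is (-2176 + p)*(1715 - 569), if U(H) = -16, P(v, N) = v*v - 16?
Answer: -5286503730/2119 ≈ -2.4948e+6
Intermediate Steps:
P(v, N) = -16 + v² (P(v, N) = v² - 16 = -16 + v²)
p = -2061/2119 (p = ((-16 + 21²) + 1636)/(-16 - 2103) = ((-16 + 441) + 1636)/(-2119) = (425 + 1636)*(-1/2119) = 2061*(-1/2119) = -2061/2119 ≈ -0.97263)
(-2176 + p)*(1715 - 569) = (-2176 - 2061/2119)*(1715 - 569) = -4613005/2119*1146 = -5286503730/2119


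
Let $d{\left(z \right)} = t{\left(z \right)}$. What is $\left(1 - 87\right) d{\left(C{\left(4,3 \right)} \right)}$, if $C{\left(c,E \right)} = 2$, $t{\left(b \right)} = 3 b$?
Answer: $-516$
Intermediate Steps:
$d{\left(z \right)} = 3 z$
$\left(1 - 87\right) d{\left(C{\left(4,3 \right)} \right)} = \left(1 - 87\right) 3 \cdot 2 = \left(-86\right) 6 = -516$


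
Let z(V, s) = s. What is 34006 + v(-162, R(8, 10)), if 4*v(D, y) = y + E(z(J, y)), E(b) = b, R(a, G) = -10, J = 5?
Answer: 34001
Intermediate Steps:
v(D, y) = y/2 (v(D, y) = (y + y)/4 = (2*y)/4 = y/2)
34006 + v(-162, R(8, 10)) = 34006 + (1/2)*(-10) = 34006 - 5 = 34001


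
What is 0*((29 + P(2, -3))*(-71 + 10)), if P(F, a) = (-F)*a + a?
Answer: 0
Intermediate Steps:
P(F, a) = a - F*a (P(F, a) = -F*a + a = a - F*a)
0*((29 + P(2, -3))*(-71 + 10)) = 0*((29 - 3*(1 - 1*2))*(-71 + 10)) = 0*((29 - 3*(1 - 2))*(-61)) = 0*((29 - 3*(-1))*(-61)) = 0*((29 + 3)*(-61)) = 0*(32*(-61)) = 0*(-1952) = 0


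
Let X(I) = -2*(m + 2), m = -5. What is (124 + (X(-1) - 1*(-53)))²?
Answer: 33489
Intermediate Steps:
X(I) = 6 (X(I) = -2*(-5 + 2) = -2*(-3) = 6)
(124 + (X(-1) - 1*(-53)))² = (124 + (6 - 1*(-53)))² = (124 + (6 + 53))² = (124 + 59)² = 183² = 33489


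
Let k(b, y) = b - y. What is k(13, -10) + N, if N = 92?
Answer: 115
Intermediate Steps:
k(13, -10) + N = (13 - 1*(-10)) + 92 = (13 + 10) + 92 = 23 + 92 = 115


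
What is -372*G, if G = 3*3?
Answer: -3348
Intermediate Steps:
G = 9
-372*G = -3348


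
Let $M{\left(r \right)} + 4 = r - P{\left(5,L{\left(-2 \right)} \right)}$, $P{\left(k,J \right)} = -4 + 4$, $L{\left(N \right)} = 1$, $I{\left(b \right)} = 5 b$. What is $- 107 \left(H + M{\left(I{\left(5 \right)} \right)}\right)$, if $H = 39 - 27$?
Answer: $-3531$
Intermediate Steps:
$P{\left(k,J \right)} = 0$
$M{\left(r \right)} = -4 + r$ ($M{\left(r \right)} = -4 + \left(r - 0\right) = -4 + \left(r + 0\right) = -4 + r$)
$H = 12$
$- 107 \left(H + M{\left(I{\left(5 \right)} \right)}\right) = - 107 \left(12 + \left(-4 + 5 \cdot 5\right)\right) = - 107 \left(12 + \left(-4 + 25\right)\right) = - 107 \left(12 + 21\right) = \left(-107\right) 33 = -3531$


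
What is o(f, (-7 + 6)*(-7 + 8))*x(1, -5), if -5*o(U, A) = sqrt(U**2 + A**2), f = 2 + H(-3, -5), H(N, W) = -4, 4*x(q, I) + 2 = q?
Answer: sqrt(5)/20 ≈ 0.11180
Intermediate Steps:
x(q, I) = -1/2 + q/4
f = -2 (f = 2 - 4 = -2)
o(U, A) = -sqrt(A**2 + U**2)/5 (o(U, A) = -sqrt(U**2 + A**2)/5 = -sqrt(A**2 + U**2)/5)
o(f, (-7 + 6)*(-7 + 8))*x(1, -5) = (-sqrt(((-7 + 6)*(-7 + 8))**2 + (-2)**2)/5)*(-1/2 + (1/4)*1) = (-sqrt((-1*1)**2 + 4)/5)*(-1/2 + 1/4) = -sqrt((-1)**2 + 4)/5*(-1/4) = -sqrt(1 + 4)/5*(-1/4) = -sqrt(5)/5*(-1/4) = sqrt(5)/20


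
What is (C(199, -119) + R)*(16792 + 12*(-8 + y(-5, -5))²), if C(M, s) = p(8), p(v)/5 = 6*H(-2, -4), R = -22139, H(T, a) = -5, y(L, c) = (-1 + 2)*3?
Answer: -380963588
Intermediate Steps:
y(L, c) = 3 (y(L, c) = 1*3 = 3)
p(v) = -150 (p(v) = 5*(6*(-5)) = 5*(-30) = -150)
C(M, s) = -150
(C(199, -119) + R)*(16792 + 12*(-8 + y(-5, -5))²) = (-150 - 22139)*(16792 + 12*(-8 + 3)²) = -22289*(16792 + 12*(-5)²) = -22289*(16792 + 12*25) = -22289*(16792 + 300) = -22289*17092 = -380963588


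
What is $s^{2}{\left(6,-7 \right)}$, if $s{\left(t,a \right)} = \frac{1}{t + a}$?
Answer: $1$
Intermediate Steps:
$s{\left(t,a \right)} = \frac{1}{a + t}$
$s^{2}{\left(6,-7 \right)} = \left(\frac{1}{-7 + 6}\right)^{2} = \left(\frac{1}{-1}\right)^{2} = \left(-1\right)^{2} = 1$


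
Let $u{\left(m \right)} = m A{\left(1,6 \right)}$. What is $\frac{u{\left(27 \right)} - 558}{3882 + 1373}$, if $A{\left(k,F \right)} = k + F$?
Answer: $- \frac{369}{5255} \approx -0.070219$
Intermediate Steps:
$A{\left(k,F \right)} = F + k$
$u{\left(m \right)} = 7 m$ ($u{\left(m \right)} = m \left(6 + 1\right) = m 7 = 7 m$)
$\frac{u{\left(27 \right)} - 558}{3882 + 1373} = \frac{7 \cdot 27 - 558}{3882 + 1373} = \frac{189 - 558}{5255} = \left(-369\right) \frac{1}{5255} = - \frac{369}{5255}$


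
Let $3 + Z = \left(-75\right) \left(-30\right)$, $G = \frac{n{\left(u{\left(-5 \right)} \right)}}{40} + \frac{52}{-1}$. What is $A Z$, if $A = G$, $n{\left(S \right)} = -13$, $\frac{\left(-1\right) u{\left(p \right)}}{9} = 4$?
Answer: $- \frac{4702971}{40} \approx -1.1757 \cdot 10^{5}$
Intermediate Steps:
$u{\left(p \right)} = -36$ ($u{\left(p \right)} = \left(-9\right) 4 = -36$)
$G = - \frac{2093}{40}$ ($G = - \frac{13}{40} + \frac{52}{-1} = \left(-13\right) \frac{1}{40} + 52 \left(-1\right) = - \frac{13}{40} - 52 = - \frac{2093}{40} \approx -52.325$)
$Z = 2247$ ($Z = -3 - -2250 = -3 + 2250 = 2247$)
$A = - \frac{2093}{40} \approx -52.325$
$A Z = \left(- \frac{2093}{40}\right) 2247 = - \frac{4702971}{40}$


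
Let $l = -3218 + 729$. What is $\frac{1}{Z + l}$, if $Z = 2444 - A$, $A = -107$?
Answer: $\frac{1}{62} \approx 0.016129$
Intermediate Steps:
$Z = 2551$ ($Z = 2444 - -107 = 2444 + 107 = 2551$)
$l = -2489$
$\frac{1}{Z + l} = \frac{1}{2551 - 2489} = \frac{1}{62}$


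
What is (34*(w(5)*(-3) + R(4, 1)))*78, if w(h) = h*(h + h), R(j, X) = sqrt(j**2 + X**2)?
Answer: -397800 + 2652*sqrt(17) ≈ -3.8687e+5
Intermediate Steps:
R(j, X) = sqrt(X**2 + j**2)
w(h) = 2*h**2 (w(h) = h*(2*h) = 2*h**2)
(34*(w(5)*(-3) + R(4, 1)))*78 = (34*((2*5**2)*(-3) + sqrt(1**2 + 4**2)))*78 = (34*((2*25)*(-3) + sqrt(1 + 16)))*78 = (34*(50*(-3) + sqrt(17)))*78 = (34*(-150 + sqrt(17)))*78 = (-5100 + 34*sqrt(17))*78 = -397800 + 2652*sqrt(17)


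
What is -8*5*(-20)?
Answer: 800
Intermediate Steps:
-8*5*(-20) = -40*(-20) = 800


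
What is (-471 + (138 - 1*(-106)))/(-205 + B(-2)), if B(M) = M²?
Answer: 227/201 ≈ 1.1294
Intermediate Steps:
(-471 + (138 - 1*(-106)))/(-205 + B(-2)) = (-471 + (138 - 1*(-106)))/(-205 + (-2)²) = (-471 + (138 + 106))/(-205 + 4) = (-471 + 244)/(-201) = -227*(-1/201) = 227/201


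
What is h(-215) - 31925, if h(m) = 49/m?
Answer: -6863924/215 ≈ -31925.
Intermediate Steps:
h(-215) - 31925 = 49/(-215) - 31925 = 49*(-1/215) - 31925 = -49/215 - 31925 = -6863924/215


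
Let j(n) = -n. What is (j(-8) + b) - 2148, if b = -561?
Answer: -2701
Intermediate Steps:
(j(-8) + b) - 2148 = (-1*(-8) - 561) - 2148 = (8 - 561) - 2148 = -553 - 2148 = -2701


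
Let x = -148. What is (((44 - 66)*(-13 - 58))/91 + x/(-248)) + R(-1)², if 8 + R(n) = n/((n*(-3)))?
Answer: 4428149/50778 ≈ 87.206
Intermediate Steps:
R(n) = -25/3 (R(n) = -8 + n/((n*(-3))) = -8 + n/((-3*n)) = -8 + n*(-1/(3*n)) = -8 - ⅓ = -25/3)
(((44 - 66)*(-13 - 58))/91 + x/(-248)) + R(-1)² = (((44 - 66)*(-13 - 58))/91 - 148/(-248)) + (-25/3)² = (-22*(-71)*(1/91) - 148*(-1/248)) + 625/9 = (1562*(1/91) + 37/62) + 625/9 = (1562/91 + 37/62) + 625/9 = 100211/5642 + 625/9 = 4428149/50778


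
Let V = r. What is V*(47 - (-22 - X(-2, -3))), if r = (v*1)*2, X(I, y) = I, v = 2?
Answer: 268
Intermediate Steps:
r = 4 (r = (2*1)*2 = 2*2 = 4)
V = 4
V*(47 - (-22 - X(-2, -3))) = 4*(47 - (-22 - 1*(-2))) = 4*(47 - (-22 + 2)) = 4*(47 - 1*(-20)) = 4*(47 + 20) = 4*67 = 268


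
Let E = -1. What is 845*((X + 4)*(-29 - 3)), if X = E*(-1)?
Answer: -135200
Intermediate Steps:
X = 1 (X = -1*(-1) = 1)
845*((X + 4)*(-29 - 3)) = 845*((1 + 4)*(-29 - 3)) = 845*(5*(-32)) = 845*(-160) = -135200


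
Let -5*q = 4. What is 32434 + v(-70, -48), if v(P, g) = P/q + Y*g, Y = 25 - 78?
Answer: 70131/2 ≈ 35066.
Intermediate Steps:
q = -⅘ (q = -⅕*4 = -⅘ ≈ -0.80000)
Y = -53
v(P, g) = -53*g - 5*P/4 (v(P, g) = P/(-⅘) - 53*g = -5*P/4 - 53*g = -53*g - 5*P/4)
32434 + v(-70, -48) = 32434 + (-53*(-48) - 5/4*(-70)) = 32434 + (2544 + 175/2) = 32434 + 5263/2 = 70131/2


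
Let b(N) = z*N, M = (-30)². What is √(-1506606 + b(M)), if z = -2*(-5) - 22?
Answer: I*√1517406 ≈ 1231.8*I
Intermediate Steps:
M = 900
z = -12 (z = 10 - 22 = -12)
b(N) = -12*N
√(-1506606 + b(M)) = √(-1506606 - 12*900) = √(-1506606 - 10800) = √(-1517406) = I*√1517406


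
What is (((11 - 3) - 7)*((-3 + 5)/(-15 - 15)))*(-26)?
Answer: 26/15 ≈ 1.7333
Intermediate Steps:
(((11 - 3) - 7)*((-3 + 5)/(-15 - 15)))*(-26) = ((8 - 7)*(2/(-30)))*(-26) = (1*(2*(-1/30)))*(-26) = (1*(-1/15))*(-26) = -1/15*(-26) = 26/15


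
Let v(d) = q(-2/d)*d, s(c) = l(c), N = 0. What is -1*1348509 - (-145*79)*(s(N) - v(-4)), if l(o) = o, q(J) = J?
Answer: -1325599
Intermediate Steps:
s(c) = c
v(d) = -2 (v(d) = (-2/d)*d = -2)
-1*1348509 - (-145*79)*(s(N) - v(-4)) = -1*1348509 - (-145*79)*(0 - 1*(-2)) = -1348509 - (-11455)*(0 + 2) = -1348509 - (-11455)*2 = -1348509 - 1*(-22910) = -1348509 + 22910 = -1325599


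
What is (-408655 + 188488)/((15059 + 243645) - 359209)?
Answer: 220167/100505 ≈ 2.1906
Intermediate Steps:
(-408655 + 188488)/((15059 + 243645) - 359209) = -220167/(258704 - 359209) = -220167/(-100505) = -220167*(-1/100505) = 220167/100505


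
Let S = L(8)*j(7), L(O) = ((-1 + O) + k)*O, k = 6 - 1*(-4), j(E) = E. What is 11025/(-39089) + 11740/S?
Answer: 112102265/9303182 ≈ 12.050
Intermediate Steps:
k = 10 (k = 6 + 4 = 10)
L(O) = O*(9 + O) (L(O) = ((-1 + O) + 10)*O = (9 + O)*O = O*(9 + O))
S = 952 (S = (8*(9 + 8))*7 = (8*17)*7 = 136*7 = 952)
11025/(-39089) + 11740/S = 11025/(-39089) + 11740/952 = 11025*(-1/39089) + 11740*(1/952) = -11025/39089 + 2935/238 = 112102265/9303182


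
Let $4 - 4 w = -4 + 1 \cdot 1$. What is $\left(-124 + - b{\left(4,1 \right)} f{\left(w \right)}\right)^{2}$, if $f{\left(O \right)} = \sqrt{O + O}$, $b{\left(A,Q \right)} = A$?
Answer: $15432 + 496 \sqrt{14} \approx 17288.0$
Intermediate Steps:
$w = \frac{7}{4}$ ($w = 1 - \frac{-4 + 1 \cdot 1}{4} = 1 - \frac{-4 + 1}{4} = 1 - - \frac{3}{4} = 1 + \frac{3}{4} = \frac{7}{4} \approx 1.75$)
$f{\left(O \right)} = \sqrt{2} \sqrt{O}$ ($f{\left(O \right)} = \sqrt{2 O} = \sqrt{2} \sqrt{O}$)
$\left(-124 + - b{\left(4,1 \right)} f{\left(w \right)}\right)^{2} = \left(-124 + \left(-1\right) 4 \sqrt{2} \sqrt{\frac{7}{4}}\right)^{2} = \left(-124 - 4 \sqrt{2} \frac{\sqrt{7}}{2}\right)^{2} = \left(-124 - 4 \frac{\sqrt{14}}{2}\right)^{2} = \left(-124 - 2 \sqrt{14}\right)^{2}$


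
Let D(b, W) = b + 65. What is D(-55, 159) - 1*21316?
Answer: -21306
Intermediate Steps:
D(b, W) = 65 + b
D(-55, 159) - 1*21316 = (65 - 55) - 1*21316 = 10 - 21316 = -21306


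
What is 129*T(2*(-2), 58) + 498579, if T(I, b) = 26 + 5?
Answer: 502578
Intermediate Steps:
T(I, b) = 31
129*T(2*(-2), 58) + 498579 = 129*31 + 498579 = 3999 + 498579 = 502578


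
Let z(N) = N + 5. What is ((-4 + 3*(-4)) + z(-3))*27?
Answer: -378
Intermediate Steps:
z(N) = 5 + N
((-4 + 3*(-4)) + z(-3))*27 = ((-4 + 3*(-4)) + (5 - 3))*27 = ((-4 - 12) + 2)*27 = (-16 + 2)*27 = -14*27 = -378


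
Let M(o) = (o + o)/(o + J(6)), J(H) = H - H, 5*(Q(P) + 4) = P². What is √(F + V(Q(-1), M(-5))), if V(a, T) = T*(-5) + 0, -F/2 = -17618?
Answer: 3*√3914 ≈ 187.69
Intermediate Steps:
Q(P) = -4 + P²/5
F = 35236 (F = -2*(-17618) = 35236)
J(H) = 0
M(o) = 2 (M(o) = (o + o)/(o + 0) = (2*o)/o = 2)
V(a, T) = -5*T (V(a, T) = -5*T + 0 = -5*T)
√(F + V(Q(-1), M(-5))) = √(35236 - 5*2) = √(35236 - 10) = √35226 = 3*√3914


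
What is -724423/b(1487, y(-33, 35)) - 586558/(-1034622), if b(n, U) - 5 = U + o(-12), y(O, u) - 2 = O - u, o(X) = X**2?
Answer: -374727644396/42936813 ≈ -8727.4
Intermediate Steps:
y(O, u) = 2 + O - u (y(O, u) = 2 + (O - u) = 2 + O - u)
b(n, U) = 149 + U (b(n, U) = 5 + (U + (-12)**2) = 5 + (U + 144) = 5 + (144 + U) = 149 + U)
-724423/b(1487, y(-33, 35)) - 586558/(-1034622) = -724423/(149 + (2 - 33 - 1*35)) - 586558/(-1034622) = -724423/(149 + (2 - 33 - 35)) - 586558*(-1/1034622) = -724423/(149 - 66) + 293279/517311 = -724423/83 + 293279/517311 = -374727644396/42936813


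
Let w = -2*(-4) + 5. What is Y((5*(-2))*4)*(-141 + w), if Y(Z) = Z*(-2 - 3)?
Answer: -25600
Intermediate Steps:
w = 13 (w = 8 + 5 = 13)
Y(Z) = -5*Z (Y(Z) = Z*(-5) = -5*Z)
Y((5*(-2))*4)*(-141 + w) = (-5*5*(-2)*4)*(-141 + 13) = -(-50)*4*(-128) = -5*(-40)*(-128) = 200*(-128) = -25600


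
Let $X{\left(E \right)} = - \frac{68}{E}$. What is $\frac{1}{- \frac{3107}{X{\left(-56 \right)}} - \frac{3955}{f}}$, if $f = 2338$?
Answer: $- \frac{5678}{14537937} \approx -0.00039056$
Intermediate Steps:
$\frac{1}{- \frac{3107}{X{\left(-56 \right)}} - \frac{3955}{f}} = \frac{1}{- \frac{3107}{\left(-68\right) \frac{1}{-56}} - \frac{3955}{2338}} = \frac{1}{- \frac{3107}{\left(-68\right) \left(- \frac{1}{56}\right)} - \frac{565}{334}} = \frac{1}{- \frac{3107}{\frac{17}{14}} - \frac{565}{334}} = \frac{1}{\left(-3107\right) \frac{14}{17} - \frac{565}{334}} = \frac{1}{- \frac{43498}{17} - \frac{565}{334}} = \frac{1}{- \frac{14537937}{5678}} = - \frac{5678}{14537937}$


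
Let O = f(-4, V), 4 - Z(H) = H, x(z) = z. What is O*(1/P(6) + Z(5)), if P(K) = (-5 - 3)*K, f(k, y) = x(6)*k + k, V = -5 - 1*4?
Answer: 343/12 ≈ 28.583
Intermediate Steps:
V = -9 (V = -5 - 4 = -9)
f(k, y) = 7*k (f(k, y) = 6*k + k = 7*k)
Z(H) = 4 - H
P(K) = -8*K
O = -28 (O = 7*(-4) = -28)
O*(1/P(6) + Z(5)) = -28*(1/(-8*6) + (4 - 1*5)) = -28*(1/(-48) + (4 - 5)) = -28*(-1/48 - 1) = -28*(-49/48) = 343/12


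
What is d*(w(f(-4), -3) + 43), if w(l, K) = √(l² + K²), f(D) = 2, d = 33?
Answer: 1419 + 33*√13 ≈ 1538.0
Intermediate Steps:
w(l, K) = √(K² + l²)
d*(w(f(-4), -3) + 43) = 33*(√((-3)² + 2²) + 43) = 33*(√(9 + 4) + 43) = 33*(√13 + 43) = 33*(43 + √13) = 1419 + 33*√13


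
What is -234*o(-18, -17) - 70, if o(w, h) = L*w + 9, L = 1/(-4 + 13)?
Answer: -1708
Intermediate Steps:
L = ⅑ (L = 1/9 = ⅑ ≈ 0.11111)
o(w, h) = 9 + w/9 (o(w, h) = w/9 + 9 = 9 + w/9)
-234*o(-18, -17) - 70 = -234*(9 + (⅑)*(-18)) - 70 = -234*(9 - 2) - 70 = -234*7 - 70 = -1638 - 70 = -1708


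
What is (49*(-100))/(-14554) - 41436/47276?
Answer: -46425893/86006863 ≈ -0.53979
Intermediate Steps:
(49*(-100))/(-14554) - 41436/47276 = -4900*(-1/14554) - 41436*1/47276 = 2450/7277 - 10359/11819 = -46425893/86006863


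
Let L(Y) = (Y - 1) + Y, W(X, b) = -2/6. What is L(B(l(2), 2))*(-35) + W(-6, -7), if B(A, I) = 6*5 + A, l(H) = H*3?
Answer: -7456/3 ≈ -2485.3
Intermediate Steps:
l(H) = 3*H
W(X, b) = -⅓ (W(X, b) = -2*⅙ = -⅓)
B(A, I) = 30 + A
L(Y) = -1 + 2*Y (L(Y) = (-1 + Y) + Y = -1 + 2*Y)
L(B(l(2), 2))*(-35) + W(-6, -7) = (-1 + 2*(30 + 3*2))*(-35) - ⅓ = (-1 + 2*(30 + 6))*(-35) - ⅓ = (-1 + 2*36)*(-35) - ⅓ = (-1 + 72)*(-35) - ⅓ = 71*(-35) - ⅓ = -2485 - ⅓ = -7456/3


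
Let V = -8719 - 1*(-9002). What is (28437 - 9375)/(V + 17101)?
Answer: 9531/8692 ≈ 1.0965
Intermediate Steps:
V = 283 (V = -8719 + 9002 = 283)
(28437 - 9375)/(V + 17101) = (28437 - 9375)/(283 + 17101) = 19062/17384 = 19062*(1/17384) = 9531/8692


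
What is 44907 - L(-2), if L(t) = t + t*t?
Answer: 44905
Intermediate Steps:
L(t) = t + t**2
44907 - L(-2) = 44907 - (-2)*(1 - 2) = 44907 - (-2)*(-1) = 44907 - 1*2 = 44907 - 2 = 44905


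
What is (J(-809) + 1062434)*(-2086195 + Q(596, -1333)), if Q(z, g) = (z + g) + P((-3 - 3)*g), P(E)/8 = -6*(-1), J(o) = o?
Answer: -2215488226500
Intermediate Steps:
P(E) = 48 (P(E) = 8*(-6*(-1)) = 8*6 = 48)
Q(z, g) = 48 + g + z (Q(z, g) = (z + g) + 48 = (g + z) + 48 = 48 + g + z)
(J(-809) + 1062434)*(-2086195 + Q(596, -1333)) = (-809 + 1062434)*(-2086195 + (48 - 1333 + 596)) = 1061625*(-2086195 - 689) = 1061625*(-2086884) = -2215488226500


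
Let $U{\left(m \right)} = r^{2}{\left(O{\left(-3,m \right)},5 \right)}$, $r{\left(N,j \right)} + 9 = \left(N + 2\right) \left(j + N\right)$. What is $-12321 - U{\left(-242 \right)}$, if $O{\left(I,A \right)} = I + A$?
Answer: $-3400185042$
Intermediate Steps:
$O{\left(I,A \right)} = A + I$
$r{\left(N,j \right)} = -9 + \left(2 + N\right) \left(N + j\right)$ ($r{\left(N,j \right)} = -9 + \left(N + 2\right) \left(j + N\right) = -9 + \left(2 + N\right) \left(N + j\right)$)
$U{\left(m \right)} = \left(-20 + \left(-3 + m\right)^{2} + 7 m\right)^{2}$ ($U{\left(m \right)} = \left(-9 + \left(m - 3\right)^{2} + 2 \left(m - 3\right) + 2 \cdot 5 + \left(m - 3\right) 5\right)^{2} = \left(-9 + \left(-3 + m\right)^{2} + 2 \left(-3 + m\right) + 10 + \left(-3 + m\right) 5\right)^{2} = \left(-9 + \left(-3 + m\right)^{2} + \left(-6 + 2 m\right) + 10 + \left(-15 + 5 m\right)\right)^{2} = \left(-20 + \left(-3 + m\right)^{2} + 7 m\right)^{2}$)
$-12321 - U{\left(-242 \right)} = -12321 - \left(-20 + \left(-3 - 242\right)^{2} + 7 \left(-242\right)\right)^{2} = -12321 - \left(-20 + \left(-245\right)^{2} - 1694\right)^{2} = -12321 - \left(-20 + 60025 - 1694\right)^{2} = -12321 - 58311^{2} = -12321 - 3400172721 = -3400185042$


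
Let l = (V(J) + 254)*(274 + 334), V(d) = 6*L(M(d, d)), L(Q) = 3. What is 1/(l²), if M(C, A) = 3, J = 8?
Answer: 1/27349221376 ≈ 3.6564e-11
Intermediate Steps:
V(d) = 18 (V(d) = 6*3 = 18)
l = 165376 (l = (18 + 254)*(274 + 334) = 272*608 = 165376)
1/(l²) = 1/(165376²) = 1/27349221376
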